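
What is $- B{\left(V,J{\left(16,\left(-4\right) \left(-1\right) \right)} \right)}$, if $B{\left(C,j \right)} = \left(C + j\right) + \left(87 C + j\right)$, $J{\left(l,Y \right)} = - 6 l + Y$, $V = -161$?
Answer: $14352$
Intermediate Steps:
$J{\left(l,Y \right)} = Y - 6 l$
$B{\left(C,j \right)} = 2 j + 88 C$ ($B{\left(C,j \right)} = \left(C + j\right) + \left(j + 87 C\right) = 2 j + 88 C$)
$- B{\left(V,J{\left(16,\left(-4\right) \left(-1\right) \right)} \right)} = - (2 \left(\left(-4\right) \left(-1\right) - 96\right) + 88 \left(-161\right)) = - (2 \left(4 - 96\right) - 14168) = - (2 \left(-92\right) - 14168) = - (-184 - 14168) = \left(-1\right) \left(-14352\right) = 14352$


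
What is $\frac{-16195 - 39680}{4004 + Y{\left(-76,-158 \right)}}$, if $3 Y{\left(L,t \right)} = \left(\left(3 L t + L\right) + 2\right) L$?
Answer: $\frac{167625}{2720188} \approx 0.061623$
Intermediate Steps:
$Y{\left(L,t \right)} = \frac{L \left(2 + L + 3 L t\right)}{3}$ ($Y{\left(L,t \right)} = \frac{\left(\left(3 L t + L\right) + 2\right) L}{3} = \frac{\left(\left(L + 3 L t\right) + 2\right) L}{3} = \frac{\left(2 + L + 3 L t\right) L}{3} = \frac{L \left(2 + L + 3 L t\right)}{3}$)
$\frac{-16195 - 39680}{4004 + Y{\left(-76,-158 \right)}} = \frac{-16195 - 39680}{4004 + \frac{1}{3} \left(-76\right) \left(2 - 76 + 3 \left(-76\right) \left(-158\right)\right)} = - \frac{55875}{4004 + \frac{1}{3} \left(-76\right) \left(2 - 76 + 36024\right)} = - \frac{55875}{4004 + \frac{1}{3} \left(-76\right) 35950} = - \frac{55875}{4004 - \frac{2732200}{3}} = - \frac{55875}{- \frac{2720188}{3}} = \left(-55875\right) \left(- \frac{3}{2720188}\right) = \frac{167625}{2720188}$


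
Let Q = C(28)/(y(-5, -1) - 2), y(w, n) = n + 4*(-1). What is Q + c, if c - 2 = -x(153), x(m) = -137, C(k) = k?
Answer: 135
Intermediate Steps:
y(w, n) = -4 + n (y(w, n) = n - 4 = -4 + n)
c = 139 (c = 2 - 1*(-137) = 2 + 137 = 139)
Q = -4 (Q = 28/((-4 - 1) - 2) = 28/(-5 - 2) = 28/(-7) = 28*(-1/7) = -4)
Q + c = -4 + 139 = 135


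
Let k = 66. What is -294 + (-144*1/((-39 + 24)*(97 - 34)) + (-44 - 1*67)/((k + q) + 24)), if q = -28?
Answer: -1924603/6510 ≈ -295.64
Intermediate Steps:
-294 + (-144*1/((-39 + 24)*(97 - 34)) + (-44 - 1*67)/((k + q) + 24)) = -294 + (-144*1/((-39 + 24)*(97 - 34)) + (-44 - 1*67)/((66 - 28) + 24)) = -294 + (-144/((-15*63)) + (-44 - 67)/(38 + 24)) = -294 + (-144/(-945) - 111/62) = -294 + (-144*(-1/945) - 111*1/62) = -294 + (16/105 - 111/62) = -294 - 10663/6510 = -1924603/6510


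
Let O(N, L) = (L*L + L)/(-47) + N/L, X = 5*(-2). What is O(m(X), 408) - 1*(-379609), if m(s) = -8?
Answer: 901412254/2397 ≈ 3.7606e+5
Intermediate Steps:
X = -10
O(N, L) = -L/47 - L**2/47 + N/L (O(N, L) = (L**2 + L)*(-1/47) + N/L = (L + L**2)*(-1/47) + N/L = (-L/47 - L**2/47) + N/L = -L/47 - L**2/47 + N/L)
O(m(X), 408) - 1*(-379609) = (-1/47*408 - 1/47*408**2 - 8/408) - 1*(-379609) = (-408/47 - 1/47*166464 - 8*1/408) + 379609 = (-408/47 - 166464/47 - 1/51) + 379609 = -8510519/2397 + 379609 = 901412254/2397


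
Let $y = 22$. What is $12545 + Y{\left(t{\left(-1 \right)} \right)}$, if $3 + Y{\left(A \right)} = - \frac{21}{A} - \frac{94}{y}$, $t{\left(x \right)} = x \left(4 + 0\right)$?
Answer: $\frac{551891}{44} \approx 12543.0$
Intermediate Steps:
$t{\left(x \right)} = 4 x$ ($t{\left(x \right)} = x 4 = 4 x$)
$Y{\left(A \right)} = - \frac{80}{11} - \frac{21}{A}$ ($Y{\left(A \right)} = -3 - \left(\frac{47}{11} + \frac{21}{A}\right) = - \frac{80}{11} - \frac{21}{A}$)
$12545 + Y{\left(t{\left(-1 \right)} \right)} = 12545 - \left(\frac{80}{11} + \frac{21}{4 \left(-1\right)}\right) = 12545 - \left(\frac{80}{11} + \frac{21}{-4}\right) = 12545 - \frac{89}{44} = \frac{551891}{44}$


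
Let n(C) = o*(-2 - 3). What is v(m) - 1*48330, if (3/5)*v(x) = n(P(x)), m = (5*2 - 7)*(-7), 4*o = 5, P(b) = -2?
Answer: -580085/12 ≈ -48340.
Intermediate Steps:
o = 5/4 (o = (¼)*5 = 5/4 ≈ 1.2500)
n(C) = -25/4 (n(C) = 5*(-2 - 3)/4 = (5/4)*(-5) = -25/4)
m = -21 (m = (10 - 7)*(-7) = 3*(-7) = -21)
v(x) = -125/12 (v(x) = (5/3)*(-25/4) = -125/12)
v(m) - 1*48330 = -125/12 - 1*48330 = -125/12 - 48330 = -580085/12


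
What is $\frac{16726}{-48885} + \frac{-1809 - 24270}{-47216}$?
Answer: $\frac{485137099}{2308154160} \approx 0.21018$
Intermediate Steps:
$\frac{16726}{-48885} + \frac{-1809 - 24270}{-47216} = 16726 \left(- \frac{1}{48885}\right) + \left(-1809 - 24270\right) \left(- \frac{1}{47216}\right) = - \frac{16726}{48885} - - \frac{26079}{47216} = - \frac{16726}{48885} + \frac{26079}{47216} = \frac{485137099}{2308154160}$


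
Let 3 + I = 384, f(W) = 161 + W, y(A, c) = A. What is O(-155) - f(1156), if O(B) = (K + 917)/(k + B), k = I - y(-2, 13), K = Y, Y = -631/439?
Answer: -32854808/25023 ≈ -1313.0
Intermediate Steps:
I = 381 (I = -3 + 384 = 381)
Y = -631/439 (Y = -631*1/439 = -631/439 ≈ -1.4374)
K = -631/439 ≈ -1.4374
k = 383 (k = 381 - 1*(-2) = 381 + 2 = 383)
O(B) = 401932/(439*(383 + B)) (O(B) = (-631/439 + 917)/(383 + B) = 401932/(439*(383 + B)))
O(-155) - f(1156) = 401932/(439*(383 - 155)) - (161 + 1156) = (401932/439)/228 - 1*1317 = (401932/439)*(1/228) - 1317 = 100483/25023 - 1317 = -32854808/25023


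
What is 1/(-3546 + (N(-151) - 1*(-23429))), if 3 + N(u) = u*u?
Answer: 1/42681 ≈ 2.3430e-5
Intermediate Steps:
N(u) = -3 + u² (N(u) = -3 + u*u = -3 + u²)
1/(-3546 + (N(-151) - 1*(-23429))) = 1/(-3546 + ((-3 + (-151)²) - 1*(-23429))) = 1/(-3546 + ((-3 + 22801) + 23429)) = 1/(-3546 + (22798 + 23429)) = 1/(-3546 + 46227) = 1/42681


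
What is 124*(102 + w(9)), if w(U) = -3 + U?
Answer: 13392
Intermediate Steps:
124*(102 + w(9)) = 124*(102 + (-3 + 9)) = 124*(102 + 6) = 124*108 = 13392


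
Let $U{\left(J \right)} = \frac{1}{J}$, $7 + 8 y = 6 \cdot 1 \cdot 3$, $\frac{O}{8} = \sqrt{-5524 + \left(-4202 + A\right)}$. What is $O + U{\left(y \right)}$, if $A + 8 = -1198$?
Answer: $\frac{8}{11} + 16 i \sqrt{2733} \approx 0.72727 + 836.45 i$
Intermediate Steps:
$A = -1206$ ($A = -8 - 1198 = -1206$)
$O = 16 i \sqrt{2733}$ ($O = 8 \sqrt{-5524 - 5408} = 8 \sqrt{-10932} = 8 \cdot 2 i \sqrt{2733} = 16 i \sqrt{2733} \approx 836.45 i$)
$y = \frac{11}{8}$ ($y = - \frac{7}{8} + \frac{6 \cdot 1 \cdot 3}{8} = - \frac{7}{8} + \frac{6 \cdot 3}{8} = - \frac{7}{8} + \frac{1}{8} \cdot 18 = - \frac{7}{8} + \frac{9}{4} = \frac{11}{8} \approx 1.375$)
$O + U{\left(y \right)} = 16 i \sqrt{2733} + \frac{1}{\frac{11}{8}} = 16 i \sqrt{2733} + \frac{8}{11} = \frac{8}{11} + 16 i \sqrt{2733}$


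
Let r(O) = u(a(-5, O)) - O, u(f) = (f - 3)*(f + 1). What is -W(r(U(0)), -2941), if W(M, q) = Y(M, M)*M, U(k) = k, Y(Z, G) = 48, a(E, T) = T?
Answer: 144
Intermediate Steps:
u(f) = (1 + f)*(-3 + f) (u(f) = (-3 + f)*(1 + f) = (1 + f)*(-3 + f))
r(O) = -3 + O² - 3*O (r(O) = (-3 + O² - 2*O) - O = -3 + O² - 3*O)
W(M, q) = 48*M
-W(r(U(0)), -2941) = -48*(-3 + 0² - 3*0) = -48*(-3 + 0 + 0) = -48*(-3) = -1*(-144) = 144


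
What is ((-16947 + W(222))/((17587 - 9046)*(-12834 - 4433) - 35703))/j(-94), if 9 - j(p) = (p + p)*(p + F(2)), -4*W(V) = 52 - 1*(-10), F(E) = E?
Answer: -23/3457708236 ≈ -6.6518e-9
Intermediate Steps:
W(V) = -31/2 (W(V) = -(52 - 1*(-10))/4 = -(52 + 10)/4 = -¼*62 = -31/2)
j(p) = 9 - 2*p*(2 + p) (j(p) = 9 - (p + p)*(p + 2) = 9 - 2*p*(2 + p))
((-16947 + W(222))/((17587 - 9046)*(-12834 - 4433) - 35703))/j(-94) = ((-16947 - 31/2)/((17587 - 9046)*(-12834 - 4433) - 35703))/(9 - 4*(-94) - 2*(-94)²) = (-33925/(2*(8541*(-17267) - 35703)))/(9 + 376 - 2*8836) = (-33925/(2*(-147477447 - 35703)))/(9 + 376 - 17672) = -33925/2/(-147513150)/(-17287) = -33925/2*(-1/147513150)*(-1/17287) = (1357/11801052)*(-1/17287) = -23/3457708236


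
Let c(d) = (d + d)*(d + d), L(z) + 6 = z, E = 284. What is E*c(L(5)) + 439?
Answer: 1575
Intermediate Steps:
L(z) = -6 + z
c(d) = 4*d**2 (c(d) = (2*d)*(2*d) = 4*d**2)
E*c(L(5)) + 439 = 284*(4*(-6 + 5)**2) + 439 = 284*(4*(-1)**2) + 439 = 284*(4*1) + 439 = 284*4 + 439 = 1136 + 439 = 1575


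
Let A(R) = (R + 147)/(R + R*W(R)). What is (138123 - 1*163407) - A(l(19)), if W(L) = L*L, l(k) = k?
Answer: -86951759/3439 ≈ -25284.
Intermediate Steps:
W(L) = L²
A(R) = (147 + R)/(R + R³) (A(R) = (R + 147)/(R + R*R²) = (147 + R)/(R + R³))
(138123 - 1*163407) - A(l(19)) = (138123 - 1*163407) - (147 + 19)/(19 + 19³) = (138123 - 163407) - 166/(19 + 6859) = -25284 - 166/6878 = -25284 - 1*83/3439 = -25284 - 83/3439 = -86951759/3439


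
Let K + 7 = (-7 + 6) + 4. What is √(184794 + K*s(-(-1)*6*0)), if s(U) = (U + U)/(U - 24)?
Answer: √184794 ≈ 429.88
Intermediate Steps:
s(U) = 2*U/(-24 + U) (s(U) = (2*U)/(-24 + U) = 2*U/(-24 + U))
K = -4 (K = -7 + ((-7 + 6) + 4) = -7 + (-1 + 4) = -7 + 3 = -4)
√(184794 + K*s(-(-1)*6*0)) = √(184794 - 8*-(-1)*6*0/(-24 - (-1)*6*0)) = √(184794 - 8*-1*(-6)*0/(-24 - 1*(-6)*0)) = √(184794 - 8*6*0/(-24 + 6*0)) = √(184794 - 8*0/(-24 + 0)) = √(184794 - 8*0/(-24)) = √(184794 - 8*0*(-1)/24) = √(184794 - 4*0) = √(184794 + 0) = √184794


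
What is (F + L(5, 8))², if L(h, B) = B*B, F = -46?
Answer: 324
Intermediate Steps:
L(h, B) = B²
(F + L(5, 8))² = (-46 + 8²)² = (-46 + 64)² = 18² = 324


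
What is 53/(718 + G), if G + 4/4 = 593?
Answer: 53/1310 ≈ 0.040458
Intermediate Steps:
G = 592 (G = -1 + 593 = 592)
53/(718 + G) = 53/(718 + 592) = 53/1310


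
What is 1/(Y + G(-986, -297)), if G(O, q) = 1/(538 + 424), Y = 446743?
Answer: 962/429766767 ≈ 2.2384e-6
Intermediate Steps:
G(O, q) = 1/962
1/(Y + G(-986, -297)) = 1/(446743 + 1/962) = 1/(429766767/962) = 962/429766767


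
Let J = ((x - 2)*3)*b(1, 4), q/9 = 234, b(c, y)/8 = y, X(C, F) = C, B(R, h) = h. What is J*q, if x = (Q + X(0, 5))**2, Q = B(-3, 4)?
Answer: 2830464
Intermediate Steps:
b(c, y) = 8*y
Q = 4
x = 16 (x = (4 + 0)**2 = 4**2 = 16)
q = 2106 (q = 9*234 = 2106)
J = 1344 (J = ((16 - 2)*3)*(8*4) = (14*3)*32 = 42*32 = 1344)
J*q = 1344*2106 = 2830464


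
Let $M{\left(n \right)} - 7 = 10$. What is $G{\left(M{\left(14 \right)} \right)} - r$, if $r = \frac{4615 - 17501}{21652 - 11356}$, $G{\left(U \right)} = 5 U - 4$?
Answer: $\frac{423431}{5148} \approx 82.252$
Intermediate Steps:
$M{\left(n \right)} = 17$ ($M{\left(n \right)} = 7 + 10 = 17$)
$G{\left(U \right)} = -4 + 5 U$
$r = - \frac{6443}{5148}$ ($r = - \frac{12886}{10296} = \left(-12886\right) \frac{1}{10296} = - \frac{6443}{5148} \approx -1.2516$)
$G{\left(M{\left(14 \right)} \right)} - r = \left(-4 + 5 \cdot 17\right) - - \frac{6443}{5148} = \left(-4 + 85\right) + \frac{6443}{5148} = 81 + \frac{6443}{5148} = \frac{423431}{5148}$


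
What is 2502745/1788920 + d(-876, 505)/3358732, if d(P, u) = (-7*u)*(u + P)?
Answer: 76801367611/42917877496 ≈ 1.7895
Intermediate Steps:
d(P, u) = -7*u*(P + u) (d(P, u) = (-7*u)*(P + u) = -7*u*(P + u))
2502745/1788920 + d(-876, 505)/3358732 = 2502745/1788920 - 7*505*(-876 + 505)/3358732 = 2502745*(1/1788920) - 7*505*(-371)*(1/3358732) = 71507/51112 + 1311485*(1/3358732) = 71507/51112 + 1311485/3358732 = 76801367611/42917877496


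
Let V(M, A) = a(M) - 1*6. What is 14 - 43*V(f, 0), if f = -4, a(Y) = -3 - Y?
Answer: 229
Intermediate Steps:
V(M, A) = -9 - M (V(M, A) = (-3 - M) - 1*6 = (-3 - M) - 6 = -9 - M)
14 - 43*V(f, 0) = 14 - 43*(-9 - 1*(-4)) = 14 - 43*(-9 + 4) = 14 - 43*(-5) = 14 + 215 = 229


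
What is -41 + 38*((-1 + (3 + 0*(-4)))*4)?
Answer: 263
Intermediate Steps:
-41 + 38*((-1 + (3 + 0*(-4)))*4) = -41 + 38*((-1 + (3 + 0))*4) = -41 + 38*((-1 + 3)*4) = -41 + 38*(2*4) = -41 + 38*8 = -41 + 304 = 263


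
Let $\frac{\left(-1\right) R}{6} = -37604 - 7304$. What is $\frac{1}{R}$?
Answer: $\frac{1}{269448} \approx 3.7113 \cdot 10^{-6}$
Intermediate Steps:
$R = 269448$ ($R = - 6 \left(-37604 - 7304\right) = \left(-6\right) \left(-44908\right) = 269448$)
$\frac{1}{R} = \frac{1}{269448}$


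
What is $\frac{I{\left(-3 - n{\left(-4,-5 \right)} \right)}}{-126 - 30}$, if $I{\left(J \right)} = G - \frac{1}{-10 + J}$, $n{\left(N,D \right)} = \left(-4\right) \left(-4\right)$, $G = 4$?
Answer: $- \frac{3}{116} \approx -0.025862$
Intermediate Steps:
$n{\left(N,D \right)} = 16$
$I{\left(J \right)} = 4 - \frac{1}{-10 + J}$
$\frac{I{\left(-3 - n{\left(-4,-5 \right)} \right)}}{-126 - 30} = \frac{\frac{1}{-10 - 19} \left(-41 + 4 \left(-3 - 16\right)\right)}{-126 - 30} = \frac{\frac{1}{-10 - 19} \left(-41 + 4 \left(-3 - 16\right)\right)}{-156} = \frac{-41 + 4 \left(-19\right)}{-10 - 19} \left(- \frac{1}{156}\right) = \frac{-41 - 76}{-29} \left(- \frac{1}{156}\right) = \left(- \frac{1}{29}\right) \left(-117\right) \left(- \frac{1}{156}\right) = \frac{117}{29} \left(- \frac{1}{156}\right) = - \frac{3}{116}$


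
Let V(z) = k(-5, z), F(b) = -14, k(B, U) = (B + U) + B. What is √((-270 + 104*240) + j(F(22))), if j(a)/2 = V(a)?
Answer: 111*√2 ≈ 156.98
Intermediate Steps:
k(B, U) = U + 2*B
V(z) = -10 + z (V(z) = z + 2*(-5) = z - 10 = -10 + z)
j(a) = -20 + 2*a (j(a) = 2*(-10 + a) = -20 + 2*a)
√((-270 + 104*240) + j(F(22))) = √((-270 + 104*240) + (-20 + 2*(-14))) = √((-270 + 24960) + (-20 - 28)) = √(24690 - 48) = √24642 = 111*√2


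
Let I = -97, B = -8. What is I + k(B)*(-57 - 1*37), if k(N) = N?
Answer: 655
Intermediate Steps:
I + k(B)*(-57 - 1*37) = -97 - 8*(-57 - 1*37) = -97 - 8*(-57 - 37) = -97 - 8*(-94) = -97 + 752 = 655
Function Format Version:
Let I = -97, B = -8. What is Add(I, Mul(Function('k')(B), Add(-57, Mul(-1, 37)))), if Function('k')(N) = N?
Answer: 655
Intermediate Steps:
Add(I, Mul(Function('k')(B), Add(-57, Mul(-1, 37)))) = Add(-97, Mul(-8, Add(-57, Mul(-1, 37)))) = Add(-97, Mul(-8, Add(-57, -37))) = Add(-97, Mul(-8, -94)) = Add(-97, 752) = 655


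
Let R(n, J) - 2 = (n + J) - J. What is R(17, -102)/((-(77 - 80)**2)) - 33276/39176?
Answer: -4423/1494 ≈ -2.9605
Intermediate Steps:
R(n, J) = 2 + n (R(n, J) = 2 + ((n + J) - J) = 2 + ((J + n) - J) = 2 + n)
R(17, -102)/((-(77 - 80)**2)) - 33276/39176 = (2 + 17)/((-(77 - 80)**2)) - 33276/39176 = 19/((-1*(-3)**2)) - 33276*1/39176 = 19/((-1*9)) - 141/166 = 19/(-9) - 141/166 = 19*(-1/9) - 141/166 = -19/9 - 141/166 = -4423/1494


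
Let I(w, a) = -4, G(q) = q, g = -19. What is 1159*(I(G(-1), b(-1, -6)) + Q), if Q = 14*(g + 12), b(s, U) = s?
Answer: -118218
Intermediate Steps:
Q = -98 (Q = 14*(-19 + 12) = 14*(-7) = -98)
1159*(I(G(-1), b(-1, -6)) + Q) = 1159*(-4 - 98) = 1159*(-102) = -118218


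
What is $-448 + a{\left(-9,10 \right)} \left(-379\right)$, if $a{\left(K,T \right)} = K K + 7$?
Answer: $-33800$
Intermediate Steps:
$a{\left(K,T \right)} = 7 + K^{2}$ ($a{\left(K,T \right)} = K^{2} + 7 = 7 + K^{2}$)
$-448 + a{\left(-9,10 \right)} \left(-379\right) = -448 + \left(7 + \left(-9\right)^{2}\right) \left(-379\right) = -448 + \left(7 + 81\right) \left(-379\right) = -448 + 88 \left(-379\right) = -448 - 33352 = -33800$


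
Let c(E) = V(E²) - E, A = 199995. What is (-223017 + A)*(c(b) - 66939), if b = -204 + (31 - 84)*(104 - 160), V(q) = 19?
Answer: 1604265048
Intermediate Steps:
b = 2764 (b = -204 - 53*(-56) = -204 + 2968 = 2764)
c(E) = 19 - E
(-223017 + A)*(c(b) - 66939) = (-223017 + 199995)*((19 - 1*2764) - 66939) = -23022*((19 - 2764) - 66939) = -23022*(-2745 - 66939) = -23022*(-69684) = 1604265048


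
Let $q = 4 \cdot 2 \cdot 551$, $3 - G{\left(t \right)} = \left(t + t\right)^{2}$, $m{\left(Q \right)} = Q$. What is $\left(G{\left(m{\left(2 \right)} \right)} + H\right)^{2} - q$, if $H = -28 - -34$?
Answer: $-4359$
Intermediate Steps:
$H = 6$ ($H = -28 + 34 = 6$)
$G{\left(t \right)} = 3 - 4 t^{2}$ ($G{\left(t \right)} = 3 - \left(t + t\right)^{2} = 3 - \left(2 t\right)^{2} = 3 - 4 t^{2}$)
$q = 4408$ ($q = 8 \cdot 551 = 4408$)
$\left(G{\left(m{\left(2 \right)} \right)} + H\right)^{2} - q = \left(\left(3 - 4 \cdot 2^{2}\right) + 6\right)^{2} - 4408 = \left(\left(3 - 16\right) + 6\right)^{2} - 4408 = \left(-13 + 6\right)^{2} - 4408 = \left(-7\right)^{2} - 4408 = 49 - 4408 = -4359$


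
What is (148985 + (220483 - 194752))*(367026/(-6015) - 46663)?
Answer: -16367684384412/2005 ≈ -8.1634e+9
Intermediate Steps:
(148985 + (220483 - 194752))*(367026/(-6015) - 46663) = (148985 + 25731)*(367026*(-1/6015) - 46663) = 174716*(-122342/2005 - 46663) = 174716*(-93681657/2005) = -16367684384412/2005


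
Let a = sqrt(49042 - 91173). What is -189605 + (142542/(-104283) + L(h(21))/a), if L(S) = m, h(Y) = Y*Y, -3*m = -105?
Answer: -2196968973/11587 - 35*I*sqrt(42131)/42131 ≈ -1.8961e+5 - 0.17052*I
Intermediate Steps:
m = 35 (m = -1/3*(-105) = 35)
h(Y) = Y**2
a = I*sqrt(42131) (a = sqrt(-42131) = I*sqrt(42131) ≈ 205.26*I)
L(S) = 35
-189605 + (142542/(-104283) + L(h(21))/a) = -189605 + (142542/(-104283) + 35/((I*sqrt(42131)))) = -189605 + (142542*(-1/104283) + 35*(-I*sqrt(42131)/42131)) = -189605 + (-15838/11587 - 35*I*sqrt(42131)/42131) = -2196968973/11587 - 35*I*sqrt(42131)/42131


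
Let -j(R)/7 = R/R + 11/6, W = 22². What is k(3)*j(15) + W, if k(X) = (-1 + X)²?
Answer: 1214/3 ≈ 404.67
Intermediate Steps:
W = 484
j(R) = -119/6 (j(R) = -7*(R/R + 11/6) = -7*(1 + 11*(⅙)) = -7*(1 + 11/6) = -7*17/6 = -119/6)
k(3)*j(15) + W = (-1 + 3)²*(-119/6) + 484 = 2²*(-119/6) + 484 = 4*(-119/6) + 484 = -238/3 + 484 = 1214/3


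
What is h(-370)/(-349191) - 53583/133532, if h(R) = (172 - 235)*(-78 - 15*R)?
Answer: 337315879/575656452 ≈ 0.58597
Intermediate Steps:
h(R) = 4914 + 945*R (h(R) = -63*(-78 - 15*R) = 4914 + 945*R)
h(-370)/(-349191) - 53583/133532 = (4914 + 945*(-370))/(-349191) - 53583/133532 = (4914 - 349650)*(-1/349191) - 53583*1/133532 = -344736*(-1/349191) - 53583/133532 = 4256/4311 - 53583/133532 = 337315879/575656452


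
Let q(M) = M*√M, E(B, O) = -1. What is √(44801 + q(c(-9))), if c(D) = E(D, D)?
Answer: √(44801 - I) ≈ 211.66 - 0.002*I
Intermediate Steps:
c(D) = -1
q(M) = M^(3/2)
√(44801 + q(c(-9))) = √(44801 + (-1)^(3/2)) = √(44801 - I)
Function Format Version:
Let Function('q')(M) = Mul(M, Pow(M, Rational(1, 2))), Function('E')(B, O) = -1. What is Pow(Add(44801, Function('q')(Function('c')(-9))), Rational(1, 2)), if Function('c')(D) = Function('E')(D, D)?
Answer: Pow(Add(44801, Mul(-1, I)), Rational(1, 2)) ≈ Add(211.66, Mul(-0.002, I))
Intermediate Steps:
Function('c')(D) = -1
Function('q')(M) = Pow(M, Rational(3, 2))
Pow(Add(44801, Function('q')(Function('c')(-9))), Rational(1, 2)) = Pow(Add(44801, Pow(-1, Rational(3, 2))), Rational(1, 2)) = Pow(Add(44801, Mul(-1, I)), Rational(1, 2))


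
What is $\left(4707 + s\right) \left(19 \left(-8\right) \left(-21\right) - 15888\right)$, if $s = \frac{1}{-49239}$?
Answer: $- \frac{980842057504}{16413} \approx -5.976 \cdot 10^{7}$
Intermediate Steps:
$s = - \frac{1}{49239} \approx -2.0309 \cdot 10^{-5}$
$\left(4707 + s\right) \left(19 \left(-8\right) \left(-21\right) - 15888\right) = \left(4707 - \frac{1}{49239}\right) \left(19 \left(-8\right) \left(-21\right) - 15888\right) = \frac{231767972 \left(\left(-152\right) \left(-21\right) - 15888\right)}{49239} = \frac{231767972 \left(3192 - 15888\right)}{49239} = \frac{231767972}{49239} \left(-12696\right) = - \frac{980842057504}{16413}$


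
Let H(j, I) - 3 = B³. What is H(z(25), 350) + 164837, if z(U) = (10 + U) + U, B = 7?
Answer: 165183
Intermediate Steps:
z(U) = 10 + 2*U
H(j, I) = 346 (H(j, I) = 3 + 7³ = 3 + 343 = 346)
H(z(25), 350) + 164837 = 346 + 164837 = 165183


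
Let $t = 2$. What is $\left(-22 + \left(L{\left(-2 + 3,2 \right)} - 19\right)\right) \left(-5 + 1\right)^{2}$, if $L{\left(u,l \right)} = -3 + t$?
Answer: $-672$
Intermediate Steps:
$L{\left(u,l \right)} = -1$ ($L{\left(u,l \right)} = -3 + 2 = -1$)
$\left(-22 + \left(L{\left(-2 + 3,2 \right)} - 19\right)\right) \left(-5 + 1\right)^{2} = \left(-22 - 20\right) \left(-5 + 1\right)^{2} = \left(-22 - 20\right) \left(-4\right)^{2} = \left(-22 - 20\right) 16 = \left(-42\right) 16 = -672$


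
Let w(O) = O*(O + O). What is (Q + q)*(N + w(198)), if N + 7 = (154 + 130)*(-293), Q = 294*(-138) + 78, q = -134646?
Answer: 842598540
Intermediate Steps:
Q = -40494 (Q = -40572 + 78 = -40494)
w(O) = 2*O² (w(O) = O*(2*O) = 2*O²)
N = -83219 (N = -7 + (154 + 130)*(-293) = -7 + 284*(-293) = -7 - 83212 = -83219)
(Q + q)*(N + w(198)) = (-40494 - 134646)*(-83219 + 2*198²) = -175140*(-83219 + 2*39204) = -175140*(-83219 + 78408) = -175140*(-4811) = 842598540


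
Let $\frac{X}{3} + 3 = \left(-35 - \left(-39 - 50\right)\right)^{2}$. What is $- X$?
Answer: $-8739$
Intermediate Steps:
$X = 8739$ ($X = -9 + 3 \left(-35 - \left(-39 - 50\right)\right)^{2} = -9 + 3 \left(-35 + \left(39 - -50\right)\right)^{2} = -9 + 3 \left(-35 + \left(39 + 50\right)\right)^{2} = -9 + 3 \left(-35 + 89\right)^{2} = -9 + 3 \cdot 54^{2} = -9 + 3 \cdot 2916 = -9 + 8748 = 8739$)
$- X = \left(-1\right) 8739 = -8739$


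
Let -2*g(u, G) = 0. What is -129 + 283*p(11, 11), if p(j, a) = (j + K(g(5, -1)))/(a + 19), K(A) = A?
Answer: -757/30 ≈ -25.233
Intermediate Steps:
g(u, G) = 0 (g(u, G) = -½*0 = 0)
p(j, a) = j/(19 + a) (p(j, a) = (j + 0)/(a + 19) = j/(19 + a))
-129 + 283*p(11, 11) = -129 + 283*(11/(19 + 11)) = -129 + 283*(11/30) = -129 + 3113/30 = -757/30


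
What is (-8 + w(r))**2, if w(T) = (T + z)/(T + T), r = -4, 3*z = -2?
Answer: 7921/144 ≈ 55.007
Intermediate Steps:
z = -2/3 (z = (1/3)*(-2) = -2/3 ≈ -0.66667)
w(T) = (-2/3 + T)/(2*T) (w(T) = (T - 2/3)/(T + T) = (-2/3 + T)/((2*T)) = (-2/3 + T)*(1/(2*T)) = (-2/3 + T)/(2*T))
(-8 + w(r))**2 = (-8 + (1/6)*(-2 + 3*(-4))/(-4))**2 = (-8 + (1/6)*(-1/4)*(-2 - 12))**2 = (-8 + (1/6)*(-1/4)*(-14))**2 = (-8 + 7/12)**2 = (-89/12)**2 = 7921/144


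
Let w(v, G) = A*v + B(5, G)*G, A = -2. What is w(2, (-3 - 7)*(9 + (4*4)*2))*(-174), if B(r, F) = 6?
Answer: 428736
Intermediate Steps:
w(v, G) = -2*v + 6*G
w(2, (-3 - 7)*(9 + (4*4)*2))*(-174) = (-2*2 + 6*((-3 - 7)*(9 + (4*4)*2)))*(-174) = (-4 + 6*(-10*(9 + 16*2)))*(-174) = (-4 + 6*(-10*(9 + 32)))*(-174) = (-4 + 6*(-10*41))*(-174) = (-4 + 6*(-410))*(-174) = (-4 - 2460)*(-174) = -2464*(-174) = 428736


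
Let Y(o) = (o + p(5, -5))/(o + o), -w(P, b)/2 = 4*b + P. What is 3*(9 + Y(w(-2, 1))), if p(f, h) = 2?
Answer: 111/4 ≈ 27.750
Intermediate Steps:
w(P, b) = -8*b - 2*P (w(P, b) = -2*(4*b + P) = -2*(P + 4*b) = -8*b - 2*P)
Y(o) = (2 + o)/(2*o) (Y(o) = (o + 2)/(o + o) = (2 + o)/((2*o)) = (2 + o)*(1/(2*o)) = (2 + o)/(2*o))
3*(9 + Y(w(-2, 1))) = 3*(9 + (2 + (-8*1 - 2*(-2)))/(2*(-8*1 - 2*(-2)))) = 3*(9 + (2 + (-8 + 4))/(2*(-8 + 4))) = 3*(9 + (½)*(2 - 4)/(-4)) = 3*(9 + (½)*(-¼)*(-2)) = 3*(9 + ¼) = 3*(37/4) = 111/4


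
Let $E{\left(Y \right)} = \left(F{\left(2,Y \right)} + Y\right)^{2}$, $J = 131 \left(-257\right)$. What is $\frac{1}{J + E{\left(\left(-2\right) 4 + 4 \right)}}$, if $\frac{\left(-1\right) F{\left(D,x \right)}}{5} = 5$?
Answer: $- \frac{1}{32826} \approx -3.0464 \cdot 10^{-5}$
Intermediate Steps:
$F{\left(D,x \right)} = -25$ ($F{\left(D,x \right)} = \left(-5\right) 5 = -25$)
$J = -33667$
$E{\left(Y \right)} = \left(-25 + Y\right)^{2}$
$\frac{1}{J + E{\left(\left(-2\right) 4 + 4 \right)}} = \frac{1}{-33667 + \left(-25 + \left(\left(-2\right) 4 + 4\right)\right)^{2}} = \frac{1}{-33667 + \left(-25 + \left(-8 + 4\right)\right)^{2}} = \frac{1}{-33667 + \left(-25 - 4\right)^{2}} = \frac{1}{-33667 + \left(-29\right)^{2}} = \frac{1}{-33667 + 841} = \frac{1}{-32826} = - \frac{1}{32826}$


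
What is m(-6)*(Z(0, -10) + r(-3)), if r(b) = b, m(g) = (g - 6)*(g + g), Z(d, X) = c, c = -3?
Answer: -864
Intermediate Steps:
Z(d, X) = -3
m(g) = 2*g*(-6 + g) (m(g) = (-6 + g)*(2*g) = 2*g*(-6 + g))
m(-6)*(Z(0, -10) + r(-3)) = (2*(-6)*(-6 - 6))*(-3 - 3) = (2*(-6)*(-12))*(-6) = 144*(-6) = -864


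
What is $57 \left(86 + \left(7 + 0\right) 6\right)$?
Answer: $7296$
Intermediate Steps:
$57 \left(86 + \left(7 + 0\right) 6\right) = 57 \left(86 + 7 \cdot 6\right) = 57 \left(86 + 42\right) = 57 \cdot 128 = 7296$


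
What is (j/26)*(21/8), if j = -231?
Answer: -4851/208 ≈ -23.322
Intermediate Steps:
(j/26)*(21/8) = (-231/26)*(21/8) = (-231*1/26)*(21*(⅛)) = -231/26*21/8 = -4851/208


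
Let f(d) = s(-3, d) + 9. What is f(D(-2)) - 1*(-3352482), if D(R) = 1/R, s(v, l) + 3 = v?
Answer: 3352485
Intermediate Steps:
s(v, l) = -3 + v
f(d) = 3 (f(d) = (-3 - 3) + 9 = -6 + 9 = 3)
f(D(-2)) - 1*(-3352482) = 3 - 1*(-3352482) = 3 + 3352482 = 3352485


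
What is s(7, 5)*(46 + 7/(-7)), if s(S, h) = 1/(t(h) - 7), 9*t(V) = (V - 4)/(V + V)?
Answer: -4050/629 ≈ -6.4388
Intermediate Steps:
t(V) = (-4 + V)/(18*V) (t(V) = ((V - 4)/(V + V))/9 = ((-4 + V)/((2*V)))/9 = ((-4 + V)*(1/(2*V)))/9 = ((-4 + V)/(2*V))/9 = (-4 + V)/(18*V))
s(S, h) = 1/(-7 + (-4 + h)/(18*h)) (s(S, h) = 1/((-4 + h)/(18*h) - 7) = 1/(-7 + (-4 + h)/(18*h)))
s(7, 5)*(46 + 7/(-7)) = (-18*5/(4 + 125*5))*(46 + 7/(-7)) = (-18*5/(4 + 625))*(46 + 7*(-⅐)) = (-18*5/629)*(46 - 1) = -18*5*1/629*45 = -90/629*45 = -4050/629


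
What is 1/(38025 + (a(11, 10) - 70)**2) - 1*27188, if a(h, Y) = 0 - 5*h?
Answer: -1458636199/53650 ≈ -27188.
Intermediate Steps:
a(h, Y) = -5*h
1/(38025 + (a(11, 10) - 70)**2) - 1*27188 = 1/(38025 + (-5*11 - 70)**2) - 1*27188 = 1/(38025 + (-55 - 70)**2) - 27188 = 1/(38025 + (-125)**2) - 27188 = 1/(38025 + 15625) - 27188 = 1/53650 - 27188 = -1458636199/53650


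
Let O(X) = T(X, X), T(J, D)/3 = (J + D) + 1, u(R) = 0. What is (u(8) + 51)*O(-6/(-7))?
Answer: 2907/7 ≈ 415.29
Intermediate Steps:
T(J, D) = 3 + 3*D + 3*J (T(J, D) = 3*((J + D) + 1) = 3*((D + J) + 1) = 3*(1 + D + J) = 3 + 3*D + 3*J)
O(X) = 3 + 6*X (O(X) = 3 + 3*X + 3*X = 3 + 6*X)
(u(8) + 51)*O(-6/(-7)) = (0 + 51)*(3 + 6*(-6/(-7))) = 51*(3 + 6*(-6*(-⅐))) = 51*(3 + 6*(6/7)) = 51*(3 + 36/7) = 51*(57/7) = 2907/7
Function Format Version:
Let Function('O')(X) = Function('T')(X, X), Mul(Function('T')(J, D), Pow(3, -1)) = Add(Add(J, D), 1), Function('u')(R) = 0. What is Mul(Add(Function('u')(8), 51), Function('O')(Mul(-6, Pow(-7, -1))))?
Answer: Rational(2907, 7) ≈ 415.29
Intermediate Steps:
Function('T')(J, D) = Add(3, Mul(3, D), Mul(3, J)) (Function('T')(J, D) = Mul(3, Add(Add(J, D), 1)) = Mul(3, Add(Add(D, J), 1)) = Mul(3, Add(1, D, J)) = Add(3, Mul(3, D), Mul(3, J)))
Function('O')(X) = Add(3, Mul(6, X)) (Function('O')(X) = Add(3, Mul(3, X), Mul(3, X)) = Add(3, Mul(6, X)))
Mul(Add(Function('u')(8), 51), Function('O')(Mul(-6, Pow(-7, -1)))) = Mul(Add(0, 51), Add(3, Mul(6, Mul(-6, Pow(-7, -1))))) = Mul(51, Add(3, Mul(6, Mul(-6, Rational(-1, 7))))) = Mul(51, Add(3, Mul(6, Rational(6, 7)))) = Mul(51, Add(3, Rational(36, 7))) = Mul(51, Rational(57, 7)) = Rational(2907, 7)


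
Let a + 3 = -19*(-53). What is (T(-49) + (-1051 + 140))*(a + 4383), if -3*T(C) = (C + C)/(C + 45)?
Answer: -29709305/6 ≈ -4.9516e+6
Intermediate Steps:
T(C) = -2*C/(3*(45 + C)) (T(C) = -(C + C)/(3*(C + 45)) = -2*C/(3*(45 + C)))
a = 1004 (a = -3 - 19*(-53) = -3 + 1007 = 1004)
(T(-49) + (-1051 + 140))*(a + 4383) = (-2*(-49)/(135 + 3*(-49)) + (-1051 + 140))*(1004 + 4383) = (-2*(-49)/(135 - 147) - 911)*5387 = (-2*(-49)/(-12) - 911)*5387 = (-2*(-49)*(-1/12) - 911)*5387 = (-49/6 - 911)*5387 = -5515/6*5387 = -29709305/6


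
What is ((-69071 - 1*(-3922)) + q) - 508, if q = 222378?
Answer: 156721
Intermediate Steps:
((-69071 - 1*(-3922)) + q) - 508 = ((-69071 - 1*(-3922)) + 222378) - 508 = ((-69071 + 3922) + 222378) - 508 = (-65149 + 222378) - 508 = 157229 - 508 = 156721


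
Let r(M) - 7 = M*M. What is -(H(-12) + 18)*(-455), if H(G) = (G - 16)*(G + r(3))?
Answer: -42770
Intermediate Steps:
r(M) = 7 + M² (r(M) = 7 + M*M = 7 + M²)
H(G) = (-16 + G)*(16 + G) (H(G) = (G - 16)*(G + (7 + 3²)) = (-16 + G)*(G + (7 + 9)) = (-16 + G)*(G + 16) = (-16 + G)*(16 + G))
-(H(-12) + 18)*(-455) = -((-256 + (-12)²) + 18)*(-455) = -((-256 + 144) + 18)*(-455) = -(-112 + 18)*(-455) = -(-94)*(-455) = -1*42770 = -42770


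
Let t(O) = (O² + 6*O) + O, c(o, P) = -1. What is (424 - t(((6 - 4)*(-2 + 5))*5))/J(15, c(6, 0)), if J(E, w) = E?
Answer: -686/15 ≈ -45.733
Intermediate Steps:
t(O) = O² + 7*O
(424 - t(((6 - 4)*(-2 + 5))*5))/J(15, c(6, 0)) = (424 - ((6 - 4)*(-2 + 5))*5*(7 + ((6 - 4)*(-2 + 5))*5))/15 = (424 - (2*3)*5*(7 + (2*3)*5))*(1/15) = (424 - 6*5*(7 + 6*5))*(1/15) = (424 - 30*(7 + 30))*(1/15) = (424 - 30*37)*(1/15) = (424 - 1*1110)*(1/15) = (424 - 1110)*(1/15) = -686*1/15 = -686/15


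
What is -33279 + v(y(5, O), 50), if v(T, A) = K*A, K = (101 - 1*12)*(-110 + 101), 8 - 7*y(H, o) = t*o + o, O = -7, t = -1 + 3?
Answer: -73329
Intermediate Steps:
t = 2
y(H, o) = 8/7 - 3*o/7 (y(H, o) = 8/7 - (2*o + o)/7 = 8/7 - 3*o/7)
K = -801 (K = (101 - 12)*(-9) = 89*(-9) = -801)
v(T, A) = -801*A
-33279 + v(y(5, O), 50) = -33279 - 801*50 = -33279 - 40050 = -73329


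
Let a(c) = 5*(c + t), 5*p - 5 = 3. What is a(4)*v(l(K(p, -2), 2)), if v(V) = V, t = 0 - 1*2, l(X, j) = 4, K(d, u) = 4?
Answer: 40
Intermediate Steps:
p = 8/5 (p = 1 + (1/5)*3 = 1 + 3/5 = 8/5 ≈ 1.6000)
t = -2 (t = 0 - 2 = -2)
a(c) = -10 + 5*c (a(c) = 5*(c - 2) = 5*(-2 + c) = -10 + 5*c)
a(4)*v(l(K(p, -2), 2)) = (-10 + 5*4)*4 = (-10 + 20)*4 = 10*4 = 40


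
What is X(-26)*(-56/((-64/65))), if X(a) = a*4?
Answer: -5915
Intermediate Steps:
X(a) = 4*a
X(-26)*(-56/((-64/65))) = (4*(-26))*(-56/((-64/65))) = -(-5824)/((-64*1/65)) = -(-5824)/(-64/65) = -(-5824)*(-65)/64 = -104*455/8 = -5915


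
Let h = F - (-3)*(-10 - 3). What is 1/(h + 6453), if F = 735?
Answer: 1/7149 ≈ 0.00013988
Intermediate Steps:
h = 696 (h = 735 - (-3)*(-10 - 3) = 735 - (-3)*(-13) = 735 - 1*39 = 735 - 39 = 696)
1/(h + 6453) = 1/(696 + 6453) = 1/7149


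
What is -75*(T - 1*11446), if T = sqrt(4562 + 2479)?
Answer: 858450 - 75*sqrt(7041) ≈ 8.5216e+5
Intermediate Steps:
T = sqrt(7041) ≈ 83.911
-75*(T - 1*11446) = -75*(sqrt(7041) - 1*11446) = -75*(sqrt(7041) - 11446) = -75*(-11446 + sqrt(7041)) = 858450 - 75*sqrt(7041)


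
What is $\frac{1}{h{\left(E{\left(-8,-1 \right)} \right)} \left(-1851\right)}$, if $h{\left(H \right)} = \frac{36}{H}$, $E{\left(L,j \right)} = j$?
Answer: $\frac{1}{66636} \approx 1.5007 \cdot 10^{-5}$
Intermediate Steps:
$\frac{1}{h{\left(E{\left(-8,-1 \right)} \right)} \left(-1851\right)} = \frac{1}{\frac{36}{-1} \left(-1851\right)} = \frac{1}{36 \left(-1\right)} \left(- \frac{1}{1851}\right) = \frac{1}{-36} \left(- \frac{1}{1851}\right) = \left(- \frac{1}{36}\right) \left(- \frac{1}{1851}\right) = \frac{1}{66636}$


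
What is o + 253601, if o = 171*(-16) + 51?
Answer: 250916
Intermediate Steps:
o = -2685 (o = -2736 + 51 = -2685)
o + 253601 = -2685 + 253601 = 250916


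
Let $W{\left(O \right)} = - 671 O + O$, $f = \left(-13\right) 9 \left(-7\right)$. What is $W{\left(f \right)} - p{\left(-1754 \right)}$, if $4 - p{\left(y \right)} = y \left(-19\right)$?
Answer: $-515408$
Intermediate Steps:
$p{\left(y \right)} = 4 + 19 y$ ($p{\left(y \right)} = 4 - y \left(-19\right) = 4 - - 19 y = 4 + 19 y$)
$f = 819$ ($f = \left(-117\right) \left(-7\right) = 819$)
$W{\left(O \right)} = - 670 O$
$W{\left(f \right)} - p{\left(-1754 \right)} = \left(-670\right) 819 - \left(4 + 19 \left(-1754\right)\right) = -548730 - \left(4 - 33326\right) = -548730 - -33322 = -548730 + 33322 = -515408$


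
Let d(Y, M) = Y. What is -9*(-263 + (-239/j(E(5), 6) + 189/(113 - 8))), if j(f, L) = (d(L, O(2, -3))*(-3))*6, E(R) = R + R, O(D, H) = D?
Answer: 139853/60 ≈ 2330.9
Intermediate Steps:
E(R) = 2*R
j(f, L) = -18*L (j(f, L) = (L*(-3))*6 = -3*L*6 = -18*L)
-9*(-263 + (-239/j(E(5), 6) + 189/(113 - 8))) = -9*(-263 + (-239/((-18*6)) + 189/(113 - 8))) = -9*(-263 + (-239/(-108) + 189/105)) = -9*(-263 + (-239*(-1/108) + 189*(1/105))) = -9*(-263 + (239/108 + 9/5)) = -9*(-263 + 2167/540) = -9*(-139853/540) = 139853/60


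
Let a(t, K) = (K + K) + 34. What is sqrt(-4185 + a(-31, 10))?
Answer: 9*I*sqrt(51) ≈ 64.273*I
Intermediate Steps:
a(t, K) = 34 + 2*K (a(t, K) = 2*K + 34 = 34 + 2*K)
sqrt(-4185 + a(-31, 10)) = sqrt(-4185 + (34 + 2*10)) = sqrt(-4185 + (34 + 20)) = sqrt(-4185 + 54) = sqrt(-4131) = 9*I*sqrt(51)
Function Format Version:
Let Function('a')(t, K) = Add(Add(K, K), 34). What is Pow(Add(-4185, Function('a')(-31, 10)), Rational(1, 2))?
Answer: Mul(9, I, Pow(51, Rational(1, 2))) ≈ Mul(64.273, I)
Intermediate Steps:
Function('a')(t, K) = Add(34, Mul(2, K)) (Function('a')(t, K) = Add(Mul(2, K), 34) = Add(34, Mul(2, K)))
Pow(Add(-4185, Function('a')(-31, 10)), Rational(1, 2)) = Pow(Add(-4185, Add(34, Mul(2, 10))), Rational(1, 2)) = Pow(Add(-4185, Add(34, 20)), Rational(1, 2)) = Pow(Add(-4185, 54), Rational(1, 2)) = Pow(-4131, Rational(1, 2)) = Mul(9, I, Pow(51, Rational(1, 2)))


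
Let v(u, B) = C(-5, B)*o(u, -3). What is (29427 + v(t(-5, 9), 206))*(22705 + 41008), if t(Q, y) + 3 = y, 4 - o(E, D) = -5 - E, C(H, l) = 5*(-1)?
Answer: 1870103976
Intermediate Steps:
C(H, l) = -5
o(E, D) = 9 + E (o(E, D) = 4 - (-5 - E) = 4 + (5 + E) = 9 + E)
t(Q, y) = -3 + y
v(u, B) = -45 - 5*u (v(u, B) = -5*(9 + u) = -45 - 5*u)
(29427 + v(t(-5, 9), 206))*(22705 + 41008) = (29427 + (-45 - 5*(-3 + 9)))*(22705 + 41008) = (29427 + (-45 - 5*6))*63713 = (29427 + (-45 - 30))*63713 = (29427 - 75)*63713 = 29352*63713 = 1870103976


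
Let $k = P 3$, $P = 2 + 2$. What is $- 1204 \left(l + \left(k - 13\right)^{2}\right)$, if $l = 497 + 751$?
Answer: $-1503796$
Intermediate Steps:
$P = 4$
$k = 12$ ($k = 4 \cdot 3 = 12$)
$l = 1248$
$- 1204 \left(l + \left(k - 13\right)^{2}\right) = - 1204 \left(1248 + \left(12 - 13\right)^{2}\right) = - 1204 \left(1248 + \left(-1\right)^{2}\right) = - 1204 \left(1248 + 1\right) = \left(-1204\right) 1249 = -1503796$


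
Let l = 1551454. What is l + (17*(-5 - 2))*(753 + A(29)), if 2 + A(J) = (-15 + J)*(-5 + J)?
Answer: 1422101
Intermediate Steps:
A(J) = -2 + (-15 + J)*(-5 + J)
l + (17*(-5 - 2))*(753 + A(29)) = 1551454 + (17*(-5 - 2))*(753 + (73 + 29**2 - 20*29)) = 1551454 + (17*(-7))*(753 + (73 + 841 - 580)) = 1551454 - 119*(753 + 334) = 1551454 - 119*1087 = 1551454 - 129353 = 1422101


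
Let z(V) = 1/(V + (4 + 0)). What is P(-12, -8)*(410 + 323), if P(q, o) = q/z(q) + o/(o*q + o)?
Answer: 773315/11 ≈ 70301.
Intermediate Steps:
z(V) = 1/(4 + V) (z(V) = 1/(V + 4) = 1/(4 + V))
P(q, o) = o/(o + o*q) + q*(4 + q) (P(q, o) = q/(1/(4 + q)) + o/(o*q + o) = q*(4 + q) + o/(o + o*q) = o/(o + o*q) + q*(4 + q))
P(-12, -8)*(410 + 323) = ((1 - 12*(1 - 12)*(4 - 12))/(1 - 12))*(410 + 323) = ((1 - 12*(-11)*(-8))/(-11))*733 = -(1 - 1056)/11*733 = -1/11*(-1055)*733 = (1055/11)*733 = 773315/11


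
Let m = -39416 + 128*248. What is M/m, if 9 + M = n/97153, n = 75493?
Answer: 199721/186339454 ≈ 0.0010718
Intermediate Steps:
m = -7672 (m = -39416 + 31744 = -7672)
M = -798884/97153 (M = -9 + 75493/97153 = -798884/97153 ≈ -8.2229)
M/m = -798884/97153/(-7672) = -798884/97153*(-1/7672) = 199721/186339454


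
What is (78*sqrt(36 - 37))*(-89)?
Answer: -6942*I ≈ -6942.0*I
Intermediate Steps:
(78*sqrt(36 - 37))*(-89) = (78*sqrt(-1))*(-89) = (78*I)*(-89) = -6942*I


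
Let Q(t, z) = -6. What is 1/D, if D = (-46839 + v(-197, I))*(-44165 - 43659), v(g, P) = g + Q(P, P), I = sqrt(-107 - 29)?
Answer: 1/4131416608 ≈ 2.4205e-10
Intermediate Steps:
I = 2*I*sqrt(34) (I = sqrt(-136) = 2*I*sqrt(34) ≈ 11.662*I)
v(g, P) = -6 + g (v(g, P) = g - 6 = -6 + g)
D = 4131416608 (D = (-46839 + (-6 - 197))*(-44165 - 43659) = (-46839 - 203)*(-87824) = -47042*(-87824) = 4131416608)
1/D = 1/4131416608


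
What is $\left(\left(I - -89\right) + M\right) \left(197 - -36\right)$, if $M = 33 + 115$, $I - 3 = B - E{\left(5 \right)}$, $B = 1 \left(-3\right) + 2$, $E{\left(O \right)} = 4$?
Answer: $54755$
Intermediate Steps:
$B = -1$ ($B = -3 + 2 = -1$)
$I = -2$ ($I = 3 - 5 = -2$)
$M = 148$
$\left(\left(I - -89\right) + M\right) \left(197 - -36\right) = \left(\left(-2 - -89\right) + 148\right) \left(197 - -36\right) = \left(\left(-2 + 89\right) + 148\right) \left(197 + 36\right) = \left(87 + 148\right) 233 = 235 \cdot 233 = 54755$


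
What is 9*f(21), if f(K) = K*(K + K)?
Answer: 7938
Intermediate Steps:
f(K) = 2*K² (f(K) = K*(2*K) = 2*K²)
9*f(21) = 9*(2*21²) = 9*(2*441) = 9*882 = 7938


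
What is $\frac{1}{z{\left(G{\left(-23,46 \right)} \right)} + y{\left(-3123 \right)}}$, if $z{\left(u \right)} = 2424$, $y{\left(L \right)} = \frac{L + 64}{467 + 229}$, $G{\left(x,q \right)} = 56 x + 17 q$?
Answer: $\frac{696}{1684045} \approx 0.00041329$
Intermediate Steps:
$G{\left(x,q \right)} = 17 q + 56 x$
$y{\left(L \right)} = \frac{8}{87} + \frac{L}{696}$ ($y{\left(L \right)} = \frac{64 + L}{696} = \left(64 + L\right) \frac{1}{696} = \frac{8}{87} + \frac{L}{696}$)
$\frac{1}{z{\left(G{\left(-23,46 \right)} \right)} + y{\left(-3123 \right)}} = \frac{1}{2424 + \left(\frac{8}{87} + \frac{1}{696} \left(-3123\right)\right)} = \frac{1}{2424 + \left(\frac{8}{87} - \frac{1041}{232}\right)} = \frac{1}{2424 - \frac{3059}{696}} = \frac{1}{\frac{1684045}{696}} = \frac{696}{1684045}$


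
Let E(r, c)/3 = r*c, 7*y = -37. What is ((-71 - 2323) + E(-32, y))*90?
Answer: -1188540/7 ≈ -1.6979e+5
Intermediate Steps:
y = -37/7 (y = (⅐)*(-37) = -37/7 ≈ -5.2857)
E(r, c) = 3*c*r (E(r, c) = 3*(r*c) = 3*(c*r) = 3*c*r)
((-71 - 2323) + E(-32, y))*90 = ((-71 - 2323) + 3*(-37/7)*(-32))*90 = (-2394 + 3552/7)*90 = -13206/7*90 = -1188540/7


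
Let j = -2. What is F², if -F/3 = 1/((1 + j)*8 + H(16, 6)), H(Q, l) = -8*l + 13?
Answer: 9/1849 ≈ 0.0048675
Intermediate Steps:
H(Q, l) = 13 - 8*l
F = 3/43 (F = -3/((1 - 2)*8 + (13 - 8*6)) = -3/(-1*8 + (13 - 48)) = -3/(-8 - 35) = -3/(-43) = -3*(-1/43) = 3/43 ≈ 0.069767)
F² = (3/43)² = 9/1849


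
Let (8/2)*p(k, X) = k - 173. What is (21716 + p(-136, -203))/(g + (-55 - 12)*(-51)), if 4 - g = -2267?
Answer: 86555/22752 ≈ 3.8043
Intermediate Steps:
p(k, X) = -173/4 + k/4 (p(k, X) = (k - 173)/4 = (-173 + k)/4 = -173/4 + k/4)
g = 2271 (g = 4 - 1*(-2267) = 4 + 2267 = 2271)
(21716 + p(-136, -203))/(g + (-55 - 12)*(-51)) = (21716 + (-173/4 + (¼)*(-136)))/(2271 + (-55 - 12)*(-51)) = (21716 + (-173/4 - 34))/(2271 - 67*(-51)) = (21716 - 309/4)/(2271 + 3417) = (86555/4)/5688 = (86555/4)*(1/5688) = 86555/22752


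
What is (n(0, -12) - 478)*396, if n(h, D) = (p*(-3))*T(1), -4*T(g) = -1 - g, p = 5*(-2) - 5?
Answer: -180378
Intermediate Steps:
p = -15 (p = -10 - 5 = -15)
T(g) = ¼ + g/4 (T(g) = -(-1 - g)/4 = ¼ + g/4)
n(h, D) = 45/2 (n(h, D) = (-15*(-3))*(¼ + (¼)*1) = 45*(¼ + ¼) = 45*(½) = 45/2)
(n(0, -12) - 478)*396 = (45/2 - 478)*396 = -911/2*396 = -180378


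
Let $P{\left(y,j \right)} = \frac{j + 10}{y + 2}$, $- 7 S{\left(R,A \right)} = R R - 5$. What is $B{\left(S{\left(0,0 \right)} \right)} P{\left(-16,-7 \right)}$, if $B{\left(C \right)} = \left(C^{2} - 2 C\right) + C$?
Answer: $\frac{15}{343} \approx 0.043732$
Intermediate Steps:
$S{\left(R,A \right)} = \frac{5}{7} - \frac{R^{2}}{7}$ ($S{\left(R,A \right)} = - \frac{R R - 5}{7} = - \frac{R^{2} - 5}{7} = - \frac{-5 + R^{2}}{7} = \frac{5}{7} - \frac{R^{2}}{7}$)
$P{\left(y,j \right)} = \frac{10 + j}{2 + y}$
$B{\left(C \right)} = C^{2} - C$
$B{\left(S{\left(0,0 \right)} \right)} P{\left(-16,-7 \right)} = \left(\frac{5}{7} - \frac{0^{2}}{7}\right) \left(-1 + \left(\frac{5}{7} - \frac{0^{2}}{7}\right)\right) \frac{10 - 7}{2 - 16} = \left(\frac{5}{7} - 0\right) \left(-1 + \left(\frac{5}{7} - 0\right)\right) \frac{1}{-14} \cdot 3 = \left(\frac{5}{7} + 0\right) \left(-1 + \left(\frac{5}{7} + 0\right)\right) \left(\left(- \frac{1}{14}\right) 3\right) = \frac{5 \left(-1 + \frac{5}{7}\right)}{7} \left(- \frac{3}{14}\right) = \frac{5}{7} \left(- \frac{2}{7}\right) \left(- \frac{3}{14}\right) = \left(- \frac{10}{49}\right) \left(- \frac{3}{14}\right) = \frac{15}{343}$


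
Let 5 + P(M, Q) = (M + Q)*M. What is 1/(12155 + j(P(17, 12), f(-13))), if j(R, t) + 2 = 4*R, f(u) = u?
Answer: 1/14105 ≈ 7.0897e-5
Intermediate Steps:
P(M, Q) = -5 + M*(M + Q) (P(M, Q) = -5 + (M + Q)*M = -5 + M*(M + Q))
j(R, t) = -2 + 4*R
1/(12155 + j(P(17, 12), f(-13))) = 1/(12155 + (-2 + 4*(-5 + 17**2 + 17*12))) = 1/(12155 + (-2 + 4*(-5 + 289 + 204))) = 1/(12155 + (-2 + 4*488)) = 1/(12155 + (-2 + 1952)) = 1/(12155 + 1950) = 1/14105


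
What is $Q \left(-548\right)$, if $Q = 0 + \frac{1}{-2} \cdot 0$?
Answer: $0$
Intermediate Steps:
$Q = 0$ ($Q = 0 - 0 = 0 + 0 = 0$)
$Q \left(-548\right) = 0 \left(-548\right) = 0$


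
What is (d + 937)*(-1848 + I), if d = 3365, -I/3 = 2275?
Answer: -37311246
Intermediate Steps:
I = -6825 (I = -3*2275 = -6825)
(d + 937)*(-1848 + I) = (3365 + 937)*(-1848 - 6825) = 4302*(-8673) = -37311246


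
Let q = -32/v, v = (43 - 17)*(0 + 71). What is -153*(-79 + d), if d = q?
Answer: 11158749/923 ≈ 12090.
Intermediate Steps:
v = 1846 (v = 26*71 = 1846)
q = -16/923 (q = -32/1846 = -32*1/1846 = -16/923 ≈ -0.017335)
d = -16/923 ≈ -0.017335
-153*(-79 + d) = -153*(-79 - 16/923) = -153*(-72933/923) = 11158749/923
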